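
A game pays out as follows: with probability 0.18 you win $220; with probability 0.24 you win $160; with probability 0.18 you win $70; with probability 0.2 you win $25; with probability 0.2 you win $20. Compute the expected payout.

99.6

E[payout] = 220·0.18 + 160·0.24 + 70·0.18 + 25·0.2 + 20·0.2
 = 39.6 + 38.4 + 12.6 + 5 + 4
 = 99.6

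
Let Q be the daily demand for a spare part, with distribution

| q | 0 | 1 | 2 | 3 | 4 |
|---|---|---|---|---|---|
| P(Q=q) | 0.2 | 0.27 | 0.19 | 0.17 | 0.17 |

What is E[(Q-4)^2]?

6.56

E[(Q-4)^2] = Σ (q-4)^2·P(Q=q)
 = 16·0.2 + 9·0.27 + 4·0.19 + 1·0.17 + 0·0.17
 = 3.2 + 2.43 + 0.76 + 0.17 + 0
 = 6.56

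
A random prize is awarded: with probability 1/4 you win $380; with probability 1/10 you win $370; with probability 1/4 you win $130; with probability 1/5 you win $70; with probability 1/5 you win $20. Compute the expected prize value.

E[payout] = 380·1/4 + 370·1/10 + 130·1/4 + 70·1/5 + 20·1/5
 = 95 + 37 + 65/2 + 14 + 4
 = 365/2

182.5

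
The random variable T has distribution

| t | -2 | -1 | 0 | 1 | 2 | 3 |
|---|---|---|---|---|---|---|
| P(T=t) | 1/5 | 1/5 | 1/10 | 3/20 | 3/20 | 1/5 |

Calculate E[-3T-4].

E[-3T-4] = Σ (-3t-4)·P(T=t)
 = 2·1/5 + (-1)·1/5 + (-4)·1/10 + (-7)·3/20 + (-10)·3/20 + (-13)·1/5
 = 2/5 + (-1/5) + (-2/5) + (-21/20) + (-3/2) + (-13/5)
 = -107/20

-5.35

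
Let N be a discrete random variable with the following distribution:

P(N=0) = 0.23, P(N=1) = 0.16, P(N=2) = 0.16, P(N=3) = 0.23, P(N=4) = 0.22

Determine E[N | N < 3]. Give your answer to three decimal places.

0.873

P(N < 3) = 0.23 + 0.16 + 0.16 = 0.55.
E[N | N < 3] = [0·0.23 + 1·0.16 + 2·0.16] / 0.55
 = 0.48 / 0.55
 = 48/55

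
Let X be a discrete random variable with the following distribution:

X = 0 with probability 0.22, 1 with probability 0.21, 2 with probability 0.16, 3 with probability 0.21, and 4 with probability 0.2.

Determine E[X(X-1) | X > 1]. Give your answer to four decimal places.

6.9825

P(X > 1) = 0.16 + 0.21 + 0.2 = 0.57.
E[X(X-1) | X > 1] = [2·0.16 + 6·0.21 + 12·0.2] / 0.57
 = 3.98 / 0.57
 = 398/57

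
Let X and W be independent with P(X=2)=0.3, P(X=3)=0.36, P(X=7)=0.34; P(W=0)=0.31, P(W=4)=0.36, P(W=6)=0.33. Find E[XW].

E[XW] = Σ_x Σ_w xw · P(X=x)P(W=w)
 = 0·0.093 + 8·0.108 + 12·0.099 + 0·0.1116 + 12·0.1296 + 18·0.1188 + 0·0.1054 + 28·0.1224 + 42·0.1122
 = 0 + 0.864 + 1.188 + 0 + 1.5552 + 2.1384 + 0 + 3.4272 + 4.7124
 = 13.8852

13.8852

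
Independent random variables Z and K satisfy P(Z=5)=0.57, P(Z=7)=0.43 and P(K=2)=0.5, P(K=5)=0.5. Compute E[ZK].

20.51

E[ZK] = Σ_z Σ_k zk · P(Z=z)P(K=k)
 = 10·0.285 + 25·0.285 + 14·0.215 + 35·0.215
 = 2.85 + 7.125 + 3.01 + 7.525
 = 20.51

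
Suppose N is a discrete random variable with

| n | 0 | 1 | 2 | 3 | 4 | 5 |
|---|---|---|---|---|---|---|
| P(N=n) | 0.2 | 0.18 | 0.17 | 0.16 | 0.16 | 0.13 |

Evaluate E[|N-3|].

1.55

E[|N-3|] = Σ |n-3|·P(N=n)
 = 3·0.2 + 2·0.18 + 1·0.17 + 0·0.16 + 1·0.16 + 2·0.13
 = 0.6 + 0.36 + 0.17 + 0 + 0.16 + 0.26
 = 1.55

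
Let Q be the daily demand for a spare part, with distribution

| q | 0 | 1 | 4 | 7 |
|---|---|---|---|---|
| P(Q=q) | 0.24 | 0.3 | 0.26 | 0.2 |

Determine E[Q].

E[Q] = Σ q·P(Q=q)
 = 0·0.24 + 1·0.3 + 4·0.26 + 7·0.2
 = 0 + 0.3 + 1.04 + 1.4
 = 2.74

2.74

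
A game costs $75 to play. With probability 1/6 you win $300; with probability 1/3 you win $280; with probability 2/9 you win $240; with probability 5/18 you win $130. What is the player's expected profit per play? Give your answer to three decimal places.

157.778

E[payout] = 300·1/6 + 280·1/3 + 240·2/9 + 130·5/18
 = 50 + 280/3 + 160/3 + 325/9
 = 2095/9
Net = 2095/9 - 75 = 1420/9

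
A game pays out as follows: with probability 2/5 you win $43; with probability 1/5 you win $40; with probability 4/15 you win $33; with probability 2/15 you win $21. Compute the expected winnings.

36.8

E[payout] = 43·2/5 + 40·1/5 + 33·4/15 + 21·2/15
 = 86/5 + 8 + 44/5 + 14/5
 = 184/5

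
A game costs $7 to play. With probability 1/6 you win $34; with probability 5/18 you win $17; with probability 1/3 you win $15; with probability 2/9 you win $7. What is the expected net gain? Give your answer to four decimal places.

9.9444

E[payout] = 34·1/6 + 17·5/18 + 15·1/3 + 7·2/9
 = 17/3 + 85/18 + 5 + 14/9
 = 305/18
Net = 305/18 - 7 = 179/18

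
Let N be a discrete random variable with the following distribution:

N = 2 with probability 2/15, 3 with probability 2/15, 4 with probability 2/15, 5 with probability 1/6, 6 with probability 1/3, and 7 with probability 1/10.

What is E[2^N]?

E[2^N] = Σ 2^n·P(N=n)
 = 4·2/15 + 8·2/15 + 16·2/15 + 32·1/6 + 64·1/3 + 128·1/10
 = 8/15 + 16/15 + 32/15 + 16/3 + 64/3 + 64/5
 = 216/5

43.2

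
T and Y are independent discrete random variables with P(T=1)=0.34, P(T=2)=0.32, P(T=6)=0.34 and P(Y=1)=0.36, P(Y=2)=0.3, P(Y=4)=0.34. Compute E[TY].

7.0064

E[TY] = Σ_t Σ_y ty · P(T=t)P(Y=y)
 = 1·0.1224 + 2·0.102 + 4·0.1156 + 2·0.1152 + 4·0.096 + 8·0.1088 + 6·0.1224 + 12·0.102 + 24·0.1156
 = 0.1224 + 0.204 + 0.4624 + 0.2304 + 0.384 + 0.8704 + 0.7344 + 1.224 + 2.7744
 = 7.0064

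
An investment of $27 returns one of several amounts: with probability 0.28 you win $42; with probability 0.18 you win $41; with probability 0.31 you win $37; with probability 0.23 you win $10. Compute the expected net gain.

5.91

E[payout] = 42·0.28 + 41·0.18 + 37·0.31 + 10·0.23
 = 11.76 + 7.38 + 11.47 + 2.3
 = 32.91
Net = 32.91 - 27 = 5.91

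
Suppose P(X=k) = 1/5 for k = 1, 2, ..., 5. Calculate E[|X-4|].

E[|X-4|] = Σ |x-4|·P(X=x)
 = 3·1/5 + 2·1/5 + 1·1/5 + 0·1/5 + 1·1/5
 = 3/5 + 2/5 + 1/5 + 0 + 1/5
 = 7/5

1.4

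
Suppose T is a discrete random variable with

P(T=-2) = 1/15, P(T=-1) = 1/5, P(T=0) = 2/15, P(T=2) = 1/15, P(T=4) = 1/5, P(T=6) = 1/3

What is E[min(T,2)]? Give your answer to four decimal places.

0.8667

E[min(T,2)] = Σ min(t,2)·P(T=t)
 = (-2)·1/15 + (-1)·1/5 + 0·2/15 + 2·1/15 + 2·1/5 + 2·1/3
 = (-2/15) + (-1/5) + 0 + 2/15 + 2/5 + 2/3
 = 13/15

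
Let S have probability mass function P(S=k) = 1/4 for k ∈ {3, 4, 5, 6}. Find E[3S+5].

E[3S+5] = Σ (3s+5)·P(S=s)
 = 14·1/4 + 17·1/4 + 20·1/4 + 23·1/4
 = 7/2 + 17/4 + 5 + 23/4
 = 37/2

18.5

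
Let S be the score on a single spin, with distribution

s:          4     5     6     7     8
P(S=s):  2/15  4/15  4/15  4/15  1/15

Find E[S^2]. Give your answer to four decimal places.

E[S^2] = Σ s^2·P(S=s)
 = 16·2/15 + 25·4/15 + 36·4/15 + 49·4/15 + 64·1/15
 = 32/15 + 20/3 + 48/5 + 196/15 + 64/15
 = 536/15

35.7333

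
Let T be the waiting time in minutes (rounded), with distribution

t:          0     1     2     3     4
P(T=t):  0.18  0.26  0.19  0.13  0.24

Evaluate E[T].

E[T] = Σ t·P(T=t)
 = 0·0.18 + 1·0.26 + 2·0.19 + 3·0.13 + 4·0.24
 = 0 + 0.26 + 0.38 + 0.39 + 0.96
 = 1.99

1.99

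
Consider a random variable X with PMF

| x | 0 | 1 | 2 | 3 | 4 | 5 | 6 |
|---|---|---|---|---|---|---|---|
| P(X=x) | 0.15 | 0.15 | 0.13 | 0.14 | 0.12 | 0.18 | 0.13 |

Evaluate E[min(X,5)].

E[min(X,5)] = Σ min(x,5)·P(X=x)
 = 0·0.15 + 1·0.15 + 2·0.13 + 3·0.14 + 4·0.12 + 5·0.18 + 5·0.13
 = 0 + 0.15 + 0.26 + 0.42 + 0.48 + 0.9 + 0.65
 = 2.86

2.86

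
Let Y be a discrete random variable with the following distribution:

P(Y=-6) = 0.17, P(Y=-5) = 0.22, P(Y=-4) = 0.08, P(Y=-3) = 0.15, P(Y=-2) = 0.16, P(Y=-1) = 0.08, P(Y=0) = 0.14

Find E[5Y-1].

E[5Y-1] = Σ (5y-1)·P(Y=y)
 = (-31)·0.17 + (-26)·0.22 + (-21)·0.08 + (-16)·0.15 + (-11)·0.16 + (-6)·0.08 + (-1)·0.14
 = (-5.27) + (-5.72) + (-1.68) + (-2.4) + (-1.76) + (-0.48) + (-0.14)
 = -17.45

-17.45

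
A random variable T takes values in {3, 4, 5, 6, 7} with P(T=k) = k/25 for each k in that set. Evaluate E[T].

5.4

E[T] = Σ t·P(T=t)
 = 3·3/25 + 4·4/25 + 5·1/5 + 6·6/25 + 7·7/25
 = 9/25 + 16/25 + 1 + 36/25 + 49/25
 = 27/5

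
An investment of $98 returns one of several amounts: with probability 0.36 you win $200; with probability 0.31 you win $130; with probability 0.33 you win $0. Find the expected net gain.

E[payout] = 200·0.36 + 130·0.31 + 0·0.33
 = 72 + 40.3 + 0
 = 112.3
Net = 112.3 - 98 = 14.3

14.3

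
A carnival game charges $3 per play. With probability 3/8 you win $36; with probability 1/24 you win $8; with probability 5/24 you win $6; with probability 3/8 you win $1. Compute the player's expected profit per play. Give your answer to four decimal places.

E[payout] = 36·3/8 + 8·1/24 + 6·5/24 + 1·3/8
 = 27/2 + 1/3 + 5/4 + 3/8
 = 371/24
Net = 371/24 - 3 = 299/24

12.4583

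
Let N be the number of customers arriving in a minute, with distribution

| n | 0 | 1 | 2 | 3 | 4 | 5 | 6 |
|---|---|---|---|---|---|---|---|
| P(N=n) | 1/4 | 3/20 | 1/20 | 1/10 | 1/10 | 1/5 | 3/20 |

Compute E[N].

E[N] = Σ n·P(N=n)
 = 0·1/4 + 1·3/20 + 2·1/20 + 3·1/10 + 4·1/10 + 5·1/5 + 6·3/20
 = 0 + 3/20 + 1/10 + 3/10 + 2/5 + 1 + 9/10
 = 57/20

2.85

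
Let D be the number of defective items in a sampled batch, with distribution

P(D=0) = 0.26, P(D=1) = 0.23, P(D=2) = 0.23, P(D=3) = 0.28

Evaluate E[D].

1.53

E[D] = Σ d·P(D=d)
 = 0·0.26 + 1·0.23 + 2·0.23 + 3·0.28
 = 0 + 0.23 + 0.46 + 0.84
 = 1.53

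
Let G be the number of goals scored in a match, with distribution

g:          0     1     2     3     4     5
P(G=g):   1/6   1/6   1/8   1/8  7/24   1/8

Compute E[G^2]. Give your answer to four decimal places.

E[G^2] = Σ g^2·P(G=g)
 = 0·1/6 + 1·1/6 + 4·1/8 + 9·1/8 + 16·7/24 + 25·1/8
 = 0 + 1/6 + 1/2 + 9/8 + 14/3 + 25/8
 = 115/12

9.5833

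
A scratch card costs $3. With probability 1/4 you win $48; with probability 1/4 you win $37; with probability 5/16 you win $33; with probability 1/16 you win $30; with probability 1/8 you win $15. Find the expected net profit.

E[payout] = 48·1/4 + 37·1/4 + 33·5/16 + 30·1/16 + 15·1/8
 = 12 + 37/4 + 165/16 + 15/8 + 15/8
 = 565/16
Net = 565/16 - 3 = 517/16

32.3125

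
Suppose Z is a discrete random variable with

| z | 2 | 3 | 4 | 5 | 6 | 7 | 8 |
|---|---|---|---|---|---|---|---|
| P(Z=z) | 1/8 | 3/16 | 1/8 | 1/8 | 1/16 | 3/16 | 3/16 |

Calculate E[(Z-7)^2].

8

E[(Z-7)^2] = Σ (z-7)^2·P(Z=z)
 = 25·1/8 + 16·3/16 + 9·1/8 + 4·1/8 + 1·1/16 + 0·3/16 + 1·3/16
 = 25/8 + 3 + 9/8 + 1/2 + 1/16 + 0 + 3/16
 = 8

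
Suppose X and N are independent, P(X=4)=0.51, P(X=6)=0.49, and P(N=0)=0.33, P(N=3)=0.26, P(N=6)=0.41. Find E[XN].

16.1352

E[XN] = Σ_x Σ_n xn · P(X=x)P(N=n)
 = 0·0.1683 + 12·0.1326 + 24·0.2091 + 0·0.1617 + 18·0.1274 + 36·0.2009
 = 0 + 1.5912 + 5.0184 + 0 + 2.2932 + 7.2324
 = 16.1352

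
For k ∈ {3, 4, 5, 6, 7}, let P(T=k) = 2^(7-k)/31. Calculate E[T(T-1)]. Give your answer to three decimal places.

E[T(T-1)] = Σ t(t-1)·P(T=t)
 = 6·16/31 + 12·8/31 + 20·4/31 + 30·2/31 + 42·1/31
 = 96/31 + 96/31 + 80/31 + 60/31 + 42/31
 = 374/31

12.065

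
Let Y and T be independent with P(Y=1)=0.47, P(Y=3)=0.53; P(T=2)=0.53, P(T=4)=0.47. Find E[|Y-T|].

1.4418

E[|Y-T|] = Σ_y Σ_t |y-t| · P(Y=y)P(T=t)
 = 1·0.2491 + 3·0.2209 + 1·0.2809 + 1·0.2491
 = 0.2491 + 0.6627 + 0.2809 + 0.2491
 = 1.4418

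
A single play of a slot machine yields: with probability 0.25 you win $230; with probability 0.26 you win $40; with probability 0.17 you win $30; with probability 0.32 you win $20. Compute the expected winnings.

79.4

E[payout] = 230·0.25 + 40·0.26 + 30·0.17 + 20·0.32
 = 57.5 + 10.4 + 5.1 + 6.4
 = 79.4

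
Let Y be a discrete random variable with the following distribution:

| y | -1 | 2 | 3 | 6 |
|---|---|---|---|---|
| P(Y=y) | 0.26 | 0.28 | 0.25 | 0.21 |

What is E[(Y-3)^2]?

E[(Y-3)^2] = Σ (y-3)^2·P(Y=y)
 = 16·0.26 + 1·0.28 + 0·0.25 + 9·0.21
 = 4.16 + 0.28 + 0 + 1.89
 = 6.33

6.33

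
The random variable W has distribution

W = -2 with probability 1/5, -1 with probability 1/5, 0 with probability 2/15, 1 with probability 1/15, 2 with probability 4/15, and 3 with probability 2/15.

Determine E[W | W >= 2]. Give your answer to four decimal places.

2.3333

P(W >= 2) = 4/15 + 2/15 = 2/5.
E[W | W >= 2] = [2·4/15 + 3·2/15] / (2/5)
 = 14/15 / (2/5)
 = 7/3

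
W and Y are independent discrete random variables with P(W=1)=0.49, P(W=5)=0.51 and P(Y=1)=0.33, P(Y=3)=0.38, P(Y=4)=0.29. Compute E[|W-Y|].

E[|W-Y|] = Σ_w Σ_y |w-y| · P(W=w)P(Y=y)
 = 0·0.1617 + 2·0.1862 + 3·0.1421 + 4·0.1683 + 2·0.1938 + 1·0.1479
 = 0 + 0.3724 + 0.4263 + 0.6732 + 0.3876 + 0.1479
 = 2.0074

2.0074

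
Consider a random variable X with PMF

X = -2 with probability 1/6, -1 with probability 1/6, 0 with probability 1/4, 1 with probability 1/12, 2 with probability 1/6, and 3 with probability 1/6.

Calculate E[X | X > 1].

2.5

P(X > 1) = 1/6 + 1/6 = 1/3.
E[X | X > 1] = [2·1/6 + 3·1/6] / (1/3)
 = 5/6 / (1/3)
 = 5/2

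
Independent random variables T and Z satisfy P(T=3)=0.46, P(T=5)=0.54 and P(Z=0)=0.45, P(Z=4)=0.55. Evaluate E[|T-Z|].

E[|T-Z|] = Σ_t Σ_z |t-z| · P(T=t)P(Z=z)
 = 3·0.207 + 1·0.253 + 5·0.243 + 1·0.297
 = 0.621 + 0.253 + 1.215 + 0.297
 = 2.386

2.386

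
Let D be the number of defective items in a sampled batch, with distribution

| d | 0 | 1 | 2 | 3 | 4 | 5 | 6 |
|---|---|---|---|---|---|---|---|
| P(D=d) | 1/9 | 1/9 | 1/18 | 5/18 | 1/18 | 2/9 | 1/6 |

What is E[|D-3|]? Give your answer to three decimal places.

1.611

E[|D-3|] = Σ |d-3|·P(D=d)
 = 3·1/9 + 2·1/9 + 1·1/18 + 0·5/18 + 1·1/18 + 2·2/9 + 3·1/6
 = 1/3 + 2/9 + 1/18 + 0 + 1/18 + 4/9 + 1/2
 = 29/18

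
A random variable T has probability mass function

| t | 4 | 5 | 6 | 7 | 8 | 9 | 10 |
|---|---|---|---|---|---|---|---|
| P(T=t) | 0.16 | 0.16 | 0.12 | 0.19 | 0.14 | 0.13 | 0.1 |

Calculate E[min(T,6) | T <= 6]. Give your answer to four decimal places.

P(T <= 6) = 0.16 + 0.16 + 0.12 = 0.44.
E[min(T,6) | T <= 6] = [4·0.16 + 5·0.16 + 6·0.12] / 0.44
 = 2.16 / 0.44
 = 54/11

4.9091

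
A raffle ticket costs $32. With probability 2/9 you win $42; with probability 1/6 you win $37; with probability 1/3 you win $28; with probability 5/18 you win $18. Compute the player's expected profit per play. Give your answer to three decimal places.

-2.167

E[payout] = 42·2/9 + 37·1/6 + 28·1/3 + 18·5/18
 = 28/3 + 37/6 + 28/3 + 5
 = 179/6
Net = 179/6 - 32 = -13/6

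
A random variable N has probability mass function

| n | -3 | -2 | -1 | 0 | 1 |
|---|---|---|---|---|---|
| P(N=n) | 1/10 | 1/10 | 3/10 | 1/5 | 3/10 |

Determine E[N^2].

1.9

E[N^2] = Σ n^2·P(N=n)
 = 9·1/10 + 4·1/10 + 1·3/10 + 0·1/5 + 1·3/10
 = 9/10 + 2/5 + 3/10 + 0 + 3/10
 = 19/10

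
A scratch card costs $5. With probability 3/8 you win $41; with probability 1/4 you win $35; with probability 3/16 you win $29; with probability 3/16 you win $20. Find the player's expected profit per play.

E[payout] = 41·3/8 + 35·1/4 + 29·3/16 + 20·3/16
 = 123/8 + 35/4 + 87/16 + 15/4
 = 533/16
Net = 533/16 - 5 = 453/16

28.3125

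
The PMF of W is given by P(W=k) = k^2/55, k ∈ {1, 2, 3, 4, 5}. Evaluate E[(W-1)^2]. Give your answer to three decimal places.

10.618

E[(W-1)^2] = Σ (w-1)^2·P(W=w)
 = 0·1/55 + 1·4/55 + 4·9/55 + 9·16/55 + 16·5/11
 = 0 + 4/55 + 36/55 + 144/55 + 80/11
 = 584/55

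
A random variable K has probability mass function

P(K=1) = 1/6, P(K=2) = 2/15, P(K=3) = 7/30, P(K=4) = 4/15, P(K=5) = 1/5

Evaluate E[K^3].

49.6

E[K^3] = Σ k^3·P(K=k)
 = 1·1/6 + 8·2/15 + 27·7/30 + 64·4/15 + 125·1/5
 = 1/6 + 16/15 + 63/10 + 256/15 + 25
 = 248/5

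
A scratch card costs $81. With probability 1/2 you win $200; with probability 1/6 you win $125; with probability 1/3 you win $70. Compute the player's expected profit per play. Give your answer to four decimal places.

63.1667

E[payout] = 200·1/2 + 125·1/6 + 70·1/3
 = 100 + 125/6 + 70/3
 = 865/6
Net = 865/6 - 81 = 379/6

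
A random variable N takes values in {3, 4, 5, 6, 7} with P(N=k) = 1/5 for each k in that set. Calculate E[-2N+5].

E[-2N+5] = Σ (-2n+5)·P(N=n)
 = (-1)·1/5 + (-3)·1/5 + (-5)·1/5 + (-7)·1/5 + (-9)·1/5
 = (-1/5) + (-3/5) + (-1) + (-7/5) + (-9/5)
 = -5

-5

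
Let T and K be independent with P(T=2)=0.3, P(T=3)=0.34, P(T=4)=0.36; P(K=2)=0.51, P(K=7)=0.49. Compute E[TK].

13.617

E[TK] = Σ_t Σ_k tk · P(T=t)P(K=k)
 = 4·0.153 + 14·0.147 + 6·0.1734 + 21·0.1666 + 8·0.1836 + 28·0.1764
 = 0.612 + 2.058 + 1.0404 + 3.4986 + 1.4688 + 4.9392
 = 13.617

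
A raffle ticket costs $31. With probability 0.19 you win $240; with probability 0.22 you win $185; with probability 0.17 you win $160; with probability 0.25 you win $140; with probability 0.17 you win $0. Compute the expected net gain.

E[payout] = 240·0.19 + 185·0.22 + 160·0.17 + 140·0.25 + 0·0.17
 = 45.6 + 40.7 + 27.2 + 35 + 0
 = 148.5
Net = 148.5 - 31 = 117.5

117.5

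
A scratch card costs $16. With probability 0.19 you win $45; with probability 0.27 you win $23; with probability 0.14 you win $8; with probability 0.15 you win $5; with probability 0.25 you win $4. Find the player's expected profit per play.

1.63

E[payout] = 45·0.19 + 23·0.27 + 8·0.14 + 5·0.15 + 4·0.25
 = 8.55 + 6.21 + 1.12 + 0.75 + 1
 = 17.63
Net = 17.63 - 16 = 1.63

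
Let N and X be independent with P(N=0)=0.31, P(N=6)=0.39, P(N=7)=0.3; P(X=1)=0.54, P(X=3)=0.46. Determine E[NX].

E[NX] = Σ_n Σ_x nx · P(N=n)P(X=x)
 = 0·0.1674 + 0·0.1426 + 6·0.2106 + 18·0.1794 + 7·0.162 + 21·0.138
 = 0 + 0 + 1.2636 + 3.2292 + 1.134 + 2.898
 = 8.5248

8.5248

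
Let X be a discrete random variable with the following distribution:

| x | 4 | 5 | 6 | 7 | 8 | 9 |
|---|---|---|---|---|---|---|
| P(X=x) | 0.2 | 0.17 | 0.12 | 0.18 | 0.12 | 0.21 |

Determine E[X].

6.48

E[X] = Σ x·P(X=x)
 = 4·0.2 + 5·0.17 + 6·0.12 + 7·0.18 + 8·0.12 + 9·0.21
 = 0.8 + 0.85 + 0.72 + 1.26 + 0.96 + 1.89
 = 6.48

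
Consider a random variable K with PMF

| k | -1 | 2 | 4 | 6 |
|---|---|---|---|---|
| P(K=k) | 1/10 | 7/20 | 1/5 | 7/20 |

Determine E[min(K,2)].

1.7

E[min(K,2)] = Σ min(k,2)·P(K=k)
 = (-1)·1/10 + 2·7/20 + 2·1/5 + 2·7/20
 = (-1/10) + 7/10 + 2/5 + 7/10
 = 17/10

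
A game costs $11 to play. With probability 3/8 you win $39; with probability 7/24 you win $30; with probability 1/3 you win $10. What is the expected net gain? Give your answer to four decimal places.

E[payout] = 39·3/8 + 30·7/24 + 10·1/3
 = 117/8 + 35/4 + 10/3
 = 641/24
Net = 641/24 - 11 = 377/24

15.7083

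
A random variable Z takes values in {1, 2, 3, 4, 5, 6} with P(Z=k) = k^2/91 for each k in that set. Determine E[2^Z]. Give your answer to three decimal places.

E[2^Z] = Σ 2^z·P(Z=z)
 = 2·1/91 + 4·4/91 + 8·9/91 + 16·16/91 + 32·25/91 + 64·36/91
 = 2/91 + 16/91 + 72/91 + 256/91 + 800/91 + 2304/91
 = 3450/91

37.912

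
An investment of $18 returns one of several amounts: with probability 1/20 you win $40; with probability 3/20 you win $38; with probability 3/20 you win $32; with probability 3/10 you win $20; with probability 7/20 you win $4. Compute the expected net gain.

1.9

E[payout] = 40·1/20 + 38·3/20 + 32·3/20 + 20·3/10 + 4·7/20
 = 2 + 57/10 + 24/5 + 6 + 7/5
 = 199/10
Net = 199/10 - 18 = 19/10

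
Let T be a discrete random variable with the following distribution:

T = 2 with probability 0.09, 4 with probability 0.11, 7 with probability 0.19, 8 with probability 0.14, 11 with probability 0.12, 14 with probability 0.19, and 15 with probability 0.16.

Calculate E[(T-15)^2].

49.65

E[(T-15)^2] = Σ (t-15)^2·P(T=t)
 = 169·0.09 + 121·0.11 + 64·0.19 + 49·0.14 + 16·0.12 + 1·0.19 + 0·0.16
 = 15.21 + 13.31 + 12.16 + 6.86 + 1.92 + 0.19 + 0
 = 49.65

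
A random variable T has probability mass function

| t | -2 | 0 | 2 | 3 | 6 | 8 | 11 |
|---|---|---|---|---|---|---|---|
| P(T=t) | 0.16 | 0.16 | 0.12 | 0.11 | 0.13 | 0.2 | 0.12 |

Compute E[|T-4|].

3.85

E[|T-4|] = Σ |t-4|·P(T=t)
 = 6·0.16 + 4·0.16 + 2·0.12 + 1·0.11 + 2·0.13 + 4·0.2 + 7·0.12
 = 0.96 + 0.64 + 0.24 + 0.11 + 0.26 + 0.8 + 0.84
 = 3.85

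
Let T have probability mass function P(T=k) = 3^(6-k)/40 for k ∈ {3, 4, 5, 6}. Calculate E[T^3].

E[T^3] = Σ t^3·P(T=t)
 = 27·27/40 + 64·9/40 + 125·3/40 + 216·1/40
 = 729/40 + 72/5 + 75/8 + 27/5
 = 237/5

47.4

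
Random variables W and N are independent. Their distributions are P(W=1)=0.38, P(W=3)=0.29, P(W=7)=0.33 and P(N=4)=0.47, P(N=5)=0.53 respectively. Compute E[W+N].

E[W+N] = Σ_w Σ_n (w+n) · P(W=w)P(N=n)
 = 5·0.1786 + 6·0.2014 + 7·0.1363 + 8·0.1537 + 11·0.1551 + 12·0.1749
 = 0.893 + 1.2084 + 0.9541 + 1.2296 + 1.7061 + 2.0988
 = 8.09

8.09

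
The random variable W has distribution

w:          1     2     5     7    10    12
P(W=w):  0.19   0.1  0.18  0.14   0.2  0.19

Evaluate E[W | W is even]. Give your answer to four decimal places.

P(W is even) = 0.1 + 0.2 + 0.19 = 0.49.
E[W | W is even] = [2·0.1 + 10·0.2 + 12·0.19] / 0.49
 = 4.48 / 0.49
 = 64/7

9.1429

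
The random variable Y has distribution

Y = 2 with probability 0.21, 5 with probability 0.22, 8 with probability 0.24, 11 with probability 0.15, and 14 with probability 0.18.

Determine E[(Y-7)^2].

17.59

E[(Y-7)^2] = Σ (y-7)^2·P(Y=y)
 = 25·0.21 + 4·0.22 + 1·0.24 + 16·0.15 + 49·0.18
 = 5.25 + 0.88 + 0.24 + 2.4 + 8.82
 = 17.59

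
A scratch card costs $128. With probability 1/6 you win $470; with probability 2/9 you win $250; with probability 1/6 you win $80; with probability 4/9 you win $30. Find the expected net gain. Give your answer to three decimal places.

32.556

E[payout] = 470·1/6 + 250·2/9 + 80·1/6 + 30·4/9
 = 235/3 + 500/9 + 40/3 + 40/3
 = 1445/9
Net = 1445/9 - 128 = 293/9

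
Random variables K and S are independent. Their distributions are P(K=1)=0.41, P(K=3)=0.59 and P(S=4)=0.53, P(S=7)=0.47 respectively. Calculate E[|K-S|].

E[|K-S|] = Σ_k Σ_s |k-s| · P(K=k)P(S=s)
 = 3·0.2173 + 6·0.1927 + 1·0.3127 + 4·0.2773
 = 0.6519 + 1.1562 + 0.3127 + 1.1092
 = 3.23

3.23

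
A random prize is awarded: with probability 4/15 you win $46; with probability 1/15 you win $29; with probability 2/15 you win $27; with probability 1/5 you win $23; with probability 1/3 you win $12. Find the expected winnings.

26.4

E[payout] = 46·4/15 + 29·1/15 + 27·2/15 + 23·1/5 + 12·1/3
 = 184/15 + 29/15 + 18/5 + 23/5 + 4
 = 132/5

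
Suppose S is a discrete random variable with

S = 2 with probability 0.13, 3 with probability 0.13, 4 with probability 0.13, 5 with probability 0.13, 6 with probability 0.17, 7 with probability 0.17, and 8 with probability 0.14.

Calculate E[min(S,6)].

E[min(S,6)] = Σ min(s,6)·P(S=s)
 = 2·0.13 + 3·0.13 + 4·0.13 + 5·0.13 + 6·0.17 + 6·0.17 + 6·0.14
 = 0.26 + 0.39 + 0.52 + 0.65 + 1.02 + 1.02 + 0.84
 = 4.7

4.7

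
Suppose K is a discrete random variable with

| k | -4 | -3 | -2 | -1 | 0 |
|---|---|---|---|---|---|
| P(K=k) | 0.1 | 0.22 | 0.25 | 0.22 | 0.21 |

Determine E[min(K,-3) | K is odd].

P(K is odd) = 0.22 + 0.22 = 0.44.
E[min(K,-3) | K is odd] = [(-3)·0.22 + (-3)·0.22] / 0.44
 = -1.32 / 0.44
 = -3

-3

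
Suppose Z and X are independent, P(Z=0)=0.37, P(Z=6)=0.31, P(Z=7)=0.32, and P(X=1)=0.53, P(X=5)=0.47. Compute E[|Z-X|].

3.3512

E[|Z-X|] = Σ_z Σ_x |z-x| · P(Z=z)P(X=x)
 = 1·0.1961 + 5·0.1739 + 5·0.1643 + 1·0.1457 + 6·0.1696 + 2·0.1504
 = 0.1961 + 0.8695 + 0.8215 + 0.1457 + 1.0176 + 0.3008
 = 3.3512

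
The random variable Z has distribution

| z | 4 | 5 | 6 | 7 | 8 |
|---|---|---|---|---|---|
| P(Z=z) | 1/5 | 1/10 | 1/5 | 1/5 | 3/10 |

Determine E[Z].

6.3

E[Z] = Σ z·P(Z=z)
 = 4·1/5 + 5·1/10 + 6·1/5 + 7·1/5 + 8·3/10
 = 4/5 + 1/2 + 6/5 + 7/5 + 12/5
 = 63/10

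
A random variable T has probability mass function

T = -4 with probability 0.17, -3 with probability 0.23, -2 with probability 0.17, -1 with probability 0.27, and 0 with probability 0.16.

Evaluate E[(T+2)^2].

E[(T+2)^2] = Σ (t+2)^2·P(T=t)
 = 4·0.17 + 1·0.23 + 0·0.17 + 1·0.27 + 4·0.16
 = 0.68 + 0.23 + 0 + 0.27 + 0.64
 = 1.82

1.82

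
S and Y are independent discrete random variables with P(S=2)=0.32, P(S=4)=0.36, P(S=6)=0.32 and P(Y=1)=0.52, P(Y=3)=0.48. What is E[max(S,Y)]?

E[max(S,Y)] = Σ_s Σ_y max(s,y) · P(S=s)P(Y=y)
 = 2·0.1664 + 3·0.1536 + 4·0.1872 + 4·0.1728 + 6·0.1664 + 6·0.1536
 = 0.3328 + 0.4608 + 0.7488 + 0.6912 + 0.9984 + 0.9216
 = 4.1536

4.1536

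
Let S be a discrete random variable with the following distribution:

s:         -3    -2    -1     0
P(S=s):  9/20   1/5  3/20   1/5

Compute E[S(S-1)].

6.9

E[S(S-1)] = Σ s(s-1)·P(S=s)
 = 12·9/20 + 6·1/5 + 2·3/20 + 0·1/5
 = 27/5 + 6/5 + 3/10 + 0
 = 69/10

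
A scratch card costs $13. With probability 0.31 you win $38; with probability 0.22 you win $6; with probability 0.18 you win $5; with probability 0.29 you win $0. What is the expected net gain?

1

E[payout] = 38·0.31 + 6·0.22 + 5·0.18 + 0·0.29
 = 11.78 + 1.32 + 0.9 + 0
 = 14
Net = 14 - 13 = 1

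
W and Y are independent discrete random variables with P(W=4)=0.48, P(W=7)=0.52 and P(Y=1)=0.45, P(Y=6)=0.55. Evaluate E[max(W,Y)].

E[max(W,Y)] = Σ_w Σ_y max(w,y) · P(W=w)P(Y=y)
 = 4·0.216 + 6·0.264 + 7·0.234 + 7·0.286
 = 0.864 + 1.584 + 1.638 + 2.002
 = 6.088

6.088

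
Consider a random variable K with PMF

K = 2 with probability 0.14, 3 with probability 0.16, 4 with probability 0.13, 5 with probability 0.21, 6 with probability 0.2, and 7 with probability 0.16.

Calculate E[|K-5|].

1.39

E[|K-5|] = Σ |k-5|·P(K=k)
 = 3·0.14 + 2·0.16 + 1·0.13 + 0·0.21 + 1·0.2 + 2·0.16
 = 0.42 + 0.32 + 0.13 + 0 + 0.2 + 0.32
 = 1.39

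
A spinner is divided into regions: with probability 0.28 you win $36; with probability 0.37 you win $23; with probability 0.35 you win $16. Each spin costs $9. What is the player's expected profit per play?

E[payout] = 36·0.28 + 23·0.37 + 16·0.35
 = 10.08 + 8.51 + 5.6
 = 24.19
Net = 24.19 - 9 = 15.19

15.19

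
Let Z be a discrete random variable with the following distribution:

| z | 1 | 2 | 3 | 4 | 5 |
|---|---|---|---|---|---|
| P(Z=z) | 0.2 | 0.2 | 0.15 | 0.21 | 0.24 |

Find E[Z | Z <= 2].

1.5

P(Z <= 2) = 0.2 + 0.2 = 0.4.
E[Z | Z <= 2] = [1·0.2 + 2·0.2] / 0.4
 = 0.6 / 0.4
 = 3/2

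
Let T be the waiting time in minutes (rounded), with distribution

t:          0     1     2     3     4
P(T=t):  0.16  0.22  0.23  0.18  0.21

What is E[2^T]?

E[2^T] = Σ 2^t·P(T=t)
 = 1·0.16 + 2·0.22 + 4·0.23 + 8·0.18 + 16·0.21
 = 0.16 + 0.44 + 0.92 + 1.44 + 3.36
 = 6.32

6.32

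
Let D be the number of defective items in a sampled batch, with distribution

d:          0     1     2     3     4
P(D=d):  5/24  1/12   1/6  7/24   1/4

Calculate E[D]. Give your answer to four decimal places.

2.2917

E[D] = Σ d·P(D=d)
 = 0·5/24 + 1·1/12 + 2·1/6 + 3·7/24 + 4·1/4
 = 0 + 1/12 + 1/3 + 7/8 + 1
 = 55/24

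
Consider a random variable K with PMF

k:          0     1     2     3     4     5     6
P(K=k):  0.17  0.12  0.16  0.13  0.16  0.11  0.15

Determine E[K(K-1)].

9.72

E[K(K-1)] = Σ k(k-1)·P(K=k)
 = 0·0.17 + 0·0.12 + 2·0.16 + 6·0.13 + 12·0.16 + 20·0.11 + 30·0.15
 = 0 + 0 + 0.32 + 0.78 + 1.92 + 2.2 + 4.5
 = 9.72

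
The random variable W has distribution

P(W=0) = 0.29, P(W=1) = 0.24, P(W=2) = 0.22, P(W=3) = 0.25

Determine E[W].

E[W] = Σ w·P(W=w)
 = 0·0.29 + 1·0.24 + 2·0.22 + 3·0.25
 = 0 + 0.24 + 0.44 + 0.75
 = 1.43

1.43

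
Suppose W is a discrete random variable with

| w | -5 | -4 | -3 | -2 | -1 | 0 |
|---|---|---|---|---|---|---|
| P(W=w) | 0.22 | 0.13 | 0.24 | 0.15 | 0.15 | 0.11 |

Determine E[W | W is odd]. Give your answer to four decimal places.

-3.2295

P(W is odd) = 0.22 + 0.24 + 0.15 = 0.61.
E[W | W is odd] = [(-5)·0.22 + (-3)·0.24 + (-1)·0.15] / 0.61
 = -1.97 / 0.61
 = -197/61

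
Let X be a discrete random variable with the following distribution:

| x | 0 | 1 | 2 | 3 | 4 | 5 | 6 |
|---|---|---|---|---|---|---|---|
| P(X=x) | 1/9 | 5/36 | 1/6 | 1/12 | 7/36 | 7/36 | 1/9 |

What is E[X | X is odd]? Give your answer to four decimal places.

3.2667

P(X is odd) = 5/36 + 1/12 + 7/36 = 5/12.
E[X | X is odd] = [1·5/36 + 3·1/12 + 5·7/36] / (5/12)
 = 49/36 / (5/12)
 = 49/15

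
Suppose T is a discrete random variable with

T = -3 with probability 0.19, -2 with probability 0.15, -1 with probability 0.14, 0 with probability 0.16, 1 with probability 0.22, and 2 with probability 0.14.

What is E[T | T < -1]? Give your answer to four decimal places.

P(T < -1) = 0.19 + 0.15 = 0.34.
E[T | T < -1] = [(-3)·0.19 + (-2)·0.15] / 0.34
 = -0.87 / 0.34
 = -87/34

-2.5588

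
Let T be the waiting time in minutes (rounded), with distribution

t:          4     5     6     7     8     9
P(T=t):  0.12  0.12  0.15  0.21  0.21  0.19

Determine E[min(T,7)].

E[min(T,7)] = Σ min(t,7)·P(T=t)
 = 4·0.12 + 5·0.12 + 6·0.15 + 7·0.21 + 7·0.21 + 7·0.19
 = 0.48 + 0.6 + 0.9 + 1.47 + 1.47 + 1.33
 = 6.25

6.25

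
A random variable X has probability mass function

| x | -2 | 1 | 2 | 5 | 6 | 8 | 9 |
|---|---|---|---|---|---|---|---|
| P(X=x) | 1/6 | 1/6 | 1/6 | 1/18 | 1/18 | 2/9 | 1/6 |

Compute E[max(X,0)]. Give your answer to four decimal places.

E[max(X,0)] = Σ max(x,0)·P(X=x)
 = 0·1/6 + 1·1/6 + 2·1/6 + 5·1/18 + 6·1/18 + 8·2/9 + 9·1/6
 = 0 + 1/6 + 1/3 + 5/18 + 1/3 + 16/9 + 3/2
 = 79/18

4.3889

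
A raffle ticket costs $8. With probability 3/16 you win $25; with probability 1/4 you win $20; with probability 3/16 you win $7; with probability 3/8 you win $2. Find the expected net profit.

3.75

E[payout] = 25·3/16 + 20·1/4 + 7·3/16 + 2·3/8
 = 75/16 + 5 + 21/16 + 3/4
 = 47/4
Net = 47/4 - 8 = 15/4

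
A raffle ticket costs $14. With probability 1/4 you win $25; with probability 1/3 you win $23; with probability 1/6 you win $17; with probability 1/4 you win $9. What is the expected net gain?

5

E[payout] = 25·1/4 + 23·1/3 + 17·1/6 + 9·1/4
 = 25/4 + 23/3 + 17/6 + 9/4
 = 19
Net = 19 - 14 = 5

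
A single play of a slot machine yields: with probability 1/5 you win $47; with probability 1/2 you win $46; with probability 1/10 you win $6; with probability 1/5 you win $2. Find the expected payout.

E[payout] = 47·1/5 + 46·1/2 + 6·1/10 + 2·1/5
 = 47/5 + 23 + 3/5 + 2/5
 = 167/5

33.4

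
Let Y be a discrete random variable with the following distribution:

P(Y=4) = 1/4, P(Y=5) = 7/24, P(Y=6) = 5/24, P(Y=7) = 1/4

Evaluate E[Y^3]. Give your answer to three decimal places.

183.208

E[Y^3] = Σ y^3·P(Y=y)
 = 64·1/4 + 125·7/24 + 216·5/24 + 343·1/4
 = 16 + 875/24 + 45 + 343/4
 = 4397/24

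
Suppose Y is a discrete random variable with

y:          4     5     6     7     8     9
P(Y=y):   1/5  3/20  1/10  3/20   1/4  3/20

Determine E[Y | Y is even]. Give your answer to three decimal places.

P(Y is even) = 1/5 + 1/10 + 1/4 = 11/20.
E[Y | Y is even] = [4·1/5 + 6·1/10 + 8·1/4] / (11/20)
 = 17/5 / (11/20)
 = 68/11

6.182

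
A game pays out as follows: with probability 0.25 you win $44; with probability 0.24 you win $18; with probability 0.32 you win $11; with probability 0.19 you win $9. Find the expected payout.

20.55

E[payout] = 44·0.25 + 18·0.24 + 11·0.32 + 9·0.19
 = 11 + 4.32 + 3.52 + 1.71
 = 20.55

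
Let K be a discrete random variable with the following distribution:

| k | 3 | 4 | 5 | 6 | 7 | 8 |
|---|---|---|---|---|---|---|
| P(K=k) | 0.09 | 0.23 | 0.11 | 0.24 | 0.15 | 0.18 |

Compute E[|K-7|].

1.69

E[|K-7|] = Σ |k-7|·P(K=k)
 = 4·0.09 + 3·0.23 + 2·0.11 + 1·0.24 + 0·0.15 + 1·0.18
 = 0.36 + 0.69 + 0.22 + 0.24 + 0 + 0.18
 = 1.69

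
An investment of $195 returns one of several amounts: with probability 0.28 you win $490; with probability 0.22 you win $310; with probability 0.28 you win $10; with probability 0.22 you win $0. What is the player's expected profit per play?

E[payout] = 490·0.28 + 310·0.22 + 10·0.28 + 0·0.22
 = 137.2 + 68.2 + 2.8 + 0
 = 208.2
Net = 208.2 - 195 = 13.2

13.2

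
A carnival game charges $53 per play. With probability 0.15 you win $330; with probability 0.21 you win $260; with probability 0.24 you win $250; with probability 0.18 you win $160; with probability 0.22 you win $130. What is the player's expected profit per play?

168.5

E[payout] = 330·0.15 + 260·0.21 + 250·0.24 + 160·0.18 + 130·0.22
 = 49.5 + 54.6 + 60 + 28.8 + 28.6
 = 221.5
Net = 221.5 - 53 = 168.5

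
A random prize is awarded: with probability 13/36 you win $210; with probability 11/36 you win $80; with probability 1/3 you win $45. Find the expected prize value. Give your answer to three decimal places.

E[payout] = 210·13/36 + 80·11/36 + 45·1/3
 = 455/6 + 220/9 + 15
 = 2075/18

115.278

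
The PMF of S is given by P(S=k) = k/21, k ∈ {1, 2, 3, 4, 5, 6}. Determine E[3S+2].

E[3S+2] = Σ (3s+2)·P(S=s)
 = 5·1/21 + 8·2/21 + 11·1/7 + 14·4/21 + 17·5/21 + 20·2/7
 = 5/21 + 16/21 + 11/7 + 8/3 + 85/21 + 40/7
 = 15

15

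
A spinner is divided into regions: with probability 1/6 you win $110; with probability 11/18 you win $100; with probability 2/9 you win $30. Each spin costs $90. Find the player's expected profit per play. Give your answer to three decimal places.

-3.889

E[payout] = 110·1/6 + 100·11/18 + 30·2/9
 = 55/3 + 550/9 + 20/3
 = 775/9
Net = 775/9 - 90 = -35/9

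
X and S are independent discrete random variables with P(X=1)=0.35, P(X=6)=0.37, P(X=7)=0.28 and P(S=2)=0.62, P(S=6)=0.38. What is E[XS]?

E[XS] = Σ_x Σ_s xs · P(X=x)P(S=s)
 = 2·0.217 + 6·0.133 + 12·0.2294 + 36·0.1406 + 14·0.1736 + 42·0.1064
 = 0.434 + 0.798 + 2.7528 + 5.0616 + 2.4304 + 4.4688
 = 15.9456

15.9456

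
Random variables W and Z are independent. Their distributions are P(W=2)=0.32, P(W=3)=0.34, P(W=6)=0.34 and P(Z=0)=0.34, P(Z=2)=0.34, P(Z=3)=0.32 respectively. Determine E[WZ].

6.068

E[WZ] = Σ_w Σ_z wz · P(W=w)P(Z=z)
 = 0·0.1088 + 4·0.1088 + 6·0.1024 + 0·0.1156 + 6·0.1156 + 9·0.1088 + 0·0.1156 + 12·0.1156 + 18·0.1088
 = 0 + 0.4352 + 0.6144 + 0 + 0.6936 + 0.9792 + 0 + 1.3872 + 1.9584
 = 6.068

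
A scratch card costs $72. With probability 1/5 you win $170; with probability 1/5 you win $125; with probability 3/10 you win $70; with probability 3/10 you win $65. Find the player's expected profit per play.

E[payout] = 170·1/5 + 125·1/5 + 70·3/10 + 65·3/10
 = 34 + 25 + 21 + 39/2
 = 199/2
Net = 199/2 - 72 = 55/2

27.5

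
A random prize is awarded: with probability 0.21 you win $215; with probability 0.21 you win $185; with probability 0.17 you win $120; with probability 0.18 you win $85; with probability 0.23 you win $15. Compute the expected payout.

123.15

E[payout] = 215·0.21 + 185·0.21 + 120·0.17 + 85·0.18 + 15·0.23
 = 45.15 + 38.85 + 20.4 + 15.3 + 3.45
 = 123.15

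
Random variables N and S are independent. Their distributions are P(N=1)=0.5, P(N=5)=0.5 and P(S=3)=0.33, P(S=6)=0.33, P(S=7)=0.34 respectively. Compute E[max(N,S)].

5.68

E[max(N,S)] = Σ_n Σ_s max(n,s) · P(N=n)P(S=s)
 = 3·0.165 + 6·0.165 + 7·0.17 + 5·0.165 + 6·0.165 + 7·0.17
 = 0.495 + 0.99 + 1.19 + 0.825 + 0.99 + 1.19
 = 5.68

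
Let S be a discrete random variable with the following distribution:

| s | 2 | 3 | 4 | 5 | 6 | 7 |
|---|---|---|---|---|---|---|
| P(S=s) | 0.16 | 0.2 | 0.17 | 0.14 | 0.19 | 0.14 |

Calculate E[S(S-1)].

E[S(S-1)] = Σ s(s-1)·P(S=s)
 = 2·0.16 + 6·0.2 + 12·0.17 + 20·0.14 + 30·0.19 + 42·0.14
 = 0.32 + 1.2 + 2.04 + 2.8 + 5.7 + 5.88
 = 17.94

17.94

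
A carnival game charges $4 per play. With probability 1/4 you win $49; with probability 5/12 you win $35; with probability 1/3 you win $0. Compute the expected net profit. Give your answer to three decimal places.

E[payout] = 49·1/4 + 35·5/12 + 0·1/3
 = 49/4 + 175/12 + 0
 = 161/6
Net = 161/6 - 4 = 137/6

22.833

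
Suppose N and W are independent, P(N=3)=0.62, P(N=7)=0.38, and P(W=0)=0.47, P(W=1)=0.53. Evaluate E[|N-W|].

E[|N-W|] = Σ_n Σ_w |n-w| · P(N=n)P(W=w)
 = 3·0.2914 + 2·0.3286 + 7·0.1786 + 6·0.2014
 = 0.8742 + 0.6572 + 1.2502 + 1.2084
 = 3.99

3.99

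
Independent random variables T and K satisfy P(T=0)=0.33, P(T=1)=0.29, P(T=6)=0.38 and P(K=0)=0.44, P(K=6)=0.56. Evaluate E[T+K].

5.93

E[T+K] = Σ_t Σ_k (t+k) · P(T=t)P(K=k)
 = 0·0.1452 + 6·0.1848 + 1·0.1276 + 7·0.1624 + 6·0.1672 + 12·0.2128
 = 0 + 1.1088 + 0.1276 + 1.1368 + 1.0032 + 2.5536
 = 5.93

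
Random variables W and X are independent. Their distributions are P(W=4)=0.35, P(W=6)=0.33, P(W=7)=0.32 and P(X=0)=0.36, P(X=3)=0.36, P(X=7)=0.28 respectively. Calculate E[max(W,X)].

6.0064

E[max(W,X)] = Σ_w Σ_x max(w,x) · P(W=w)P(X=x)
 = 4·0.126 + 4·0.126 + 7·0.098 + 6·0.1188 + 6·0.1188 + 7·0.0924 + 7·0.1152 + 7·0.1152 + 7·0.0896
 = 0.504 + 0.504 + 0.686 + 0.7128 + 0.7128 + 0.6468 + 0.8064 + 0.8064 + 0.6272
 = 6.0064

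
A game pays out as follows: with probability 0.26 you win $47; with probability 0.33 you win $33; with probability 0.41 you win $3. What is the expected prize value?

E[payout] = 47·0.26 + 33·0.33 + 3·0.41
 = 12.22 + 10.89 + 1.23
 = 24.34

24.34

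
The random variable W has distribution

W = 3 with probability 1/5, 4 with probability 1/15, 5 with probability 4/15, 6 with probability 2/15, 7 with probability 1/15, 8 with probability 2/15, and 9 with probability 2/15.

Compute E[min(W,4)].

E[min(W,4)] = Σ min(w,4)·P(W=w)
 = 3·1/5 + 4·1/15 + 4·4/15 + 4·2/15 + 4·1/15 + 4·2/15 + 4·2/15
 = 3/5 + 4/15 + 16/15 + 8/15 + 4/15 + 8/15 + 8/15
 = 19/5

3.8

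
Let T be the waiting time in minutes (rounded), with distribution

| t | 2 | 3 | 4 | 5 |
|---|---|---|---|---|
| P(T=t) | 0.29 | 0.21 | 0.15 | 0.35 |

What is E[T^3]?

E[T^3] = Σ t^3·P(T=t)
 = 8·0.29 + 27·0.21 + 64·0.15 + 125·0.35
 = 2.32 + 5.67 + 9.6 + 43.75
 = 61.34

61.34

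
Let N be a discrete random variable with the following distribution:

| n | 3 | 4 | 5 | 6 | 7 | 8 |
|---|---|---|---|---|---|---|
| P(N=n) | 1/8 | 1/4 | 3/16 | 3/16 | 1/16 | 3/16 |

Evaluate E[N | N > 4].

6.4

P(N > 4) = 3/16 + 3/16 + 1/16 + 3/16 = 5/8.
E[N | N > 4] = [5·3/16 + 6·3/16 + 7·1/16 + 8·3/16] / (5/8)
 = 4 / (5/8)
 = 32/5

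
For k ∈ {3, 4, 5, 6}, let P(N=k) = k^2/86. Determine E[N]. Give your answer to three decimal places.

5.023

E[N] = Σ n·P(N=n)
 = 3·9/86 + 4·8/43 + 5·25/86 + 6·18/43
 = 27/86 + 32/43 + 125/86 + 108/43
 = 216/43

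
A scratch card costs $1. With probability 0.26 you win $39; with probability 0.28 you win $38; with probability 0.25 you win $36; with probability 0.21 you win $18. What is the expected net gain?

E[payout] = 39·0.26 + 38·0.28 + 36·0.25 + 18·0.21
 = 10.14 + 10.64 + 9 + 3.78
 = 33.56
Net = 33.56 - 1 = 32.56

32.56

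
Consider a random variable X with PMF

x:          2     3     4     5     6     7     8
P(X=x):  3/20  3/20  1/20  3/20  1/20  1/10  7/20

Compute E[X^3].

E[X^3] = Σ x^3·P(X=x)
 = 8·3/20 + 27·3/20 + 64·1/20 + 125·3/20 + 216·1/20 + 343·1/10 + 512·7/20
 = 6/5 + 81/20 + 16/5 + 75/4 + 54/5 + 343/10 + 896/5
 = 503/2

251.5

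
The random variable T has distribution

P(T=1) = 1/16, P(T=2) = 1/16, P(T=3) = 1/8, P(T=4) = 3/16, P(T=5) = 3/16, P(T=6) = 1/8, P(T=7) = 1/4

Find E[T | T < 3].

P(T < 3) = 1/16 + 1/16 = 1/8.
E[T | T < 3] = [1·1/16 + 2·1/16] / (1/8)
 = 3/16 / (1/8)
 = 3/2

1.5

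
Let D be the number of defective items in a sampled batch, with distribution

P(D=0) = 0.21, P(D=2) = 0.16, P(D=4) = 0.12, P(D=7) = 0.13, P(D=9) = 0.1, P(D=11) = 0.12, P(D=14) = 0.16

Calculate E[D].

6.17

E[D] = Σ d·P(D=d)
 = 0·0.21 + 2·0.16 + 4·0.12 + 7·0.13 + 9·0.1 + 11·0.12 + 14·0.16
 = 0 + 0.32 + 0.48 + 0.91 + 0.9 + 1.32 + 2.24
 = 6.17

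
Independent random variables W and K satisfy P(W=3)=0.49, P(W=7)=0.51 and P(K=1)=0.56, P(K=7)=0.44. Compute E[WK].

18.3456

E[WK] = Σ_w Σ_k wk · P(W=w)P(K=k)
 = 3·0.2744 + 21·0.2156 + 7·0.2856 + 49·0.2244
 = 0.8232 + 4.5276 + 1.9992 + 10.9956
 = 18.3456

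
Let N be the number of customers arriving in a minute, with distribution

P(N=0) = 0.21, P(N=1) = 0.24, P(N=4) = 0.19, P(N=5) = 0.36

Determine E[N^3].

57.4

E[N^3] = Σ n^3·P(N=n)
 = 0·0.21 + 1·0.24 + 64·0.19 + 125·0.36
 = 0 + 0.24 + 12.16 + 45
 = 57.4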